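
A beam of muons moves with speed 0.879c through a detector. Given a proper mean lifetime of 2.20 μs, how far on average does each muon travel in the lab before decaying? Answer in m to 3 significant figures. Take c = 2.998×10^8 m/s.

d ≈ 1220 m

γ = 1/√(1 − 0.879²) = 2.0972
Dilated lifetime: Δt = γτ₀ = 2.0972 × 2.20 μs = 4.6139 μs
d = vΔt = 0.879c × 4.6139 μs = 2.6352×10^8 m/s × 4.6139×10^-6 s = 1220 m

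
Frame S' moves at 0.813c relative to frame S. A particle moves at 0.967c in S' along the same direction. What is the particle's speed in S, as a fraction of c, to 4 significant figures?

Relativistic velocity addition: u = (u' + v)/(1 + u'v/c²)
= (0.967 + 0.813)/(1 + 0.967×0.813) = 1.780/1.78617 = 0.9965

u ≈ 0.9965c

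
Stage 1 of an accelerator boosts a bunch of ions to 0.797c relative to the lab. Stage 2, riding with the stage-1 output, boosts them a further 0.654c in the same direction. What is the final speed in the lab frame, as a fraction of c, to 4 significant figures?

Compose boost 2: (0.654 + 0.797)/(1 + 0.654×0.797) = 1.451/1.52124 = 0.9538

u ≈ 0.9538c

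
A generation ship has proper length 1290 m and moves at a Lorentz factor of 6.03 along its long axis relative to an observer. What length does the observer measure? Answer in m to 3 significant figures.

L ≈ 214 m

γ = 6.03 (given)
Length contraction: L = L₀/γ = 1290/6.03 = 214 m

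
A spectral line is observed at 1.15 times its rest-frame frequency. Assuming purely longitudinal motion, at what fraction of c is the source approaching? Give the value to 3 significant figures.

β ≈ 0.139

f_obs/f_src = √((1+β)/(1−β)) = 1.15  ⇒  (1+β)/(1−β) = 1.3225
β = |1 − D²|/(1 + D²) = |1 − 1.3225|/(1 + 1.3225) = 0.139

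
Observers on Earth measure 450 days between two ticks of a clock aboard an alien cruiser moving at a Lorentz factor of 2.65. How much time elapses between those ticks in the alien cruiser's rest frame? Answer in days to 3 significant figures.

τ₀ ≈ 170 days

γ = 2.65 (given)
Proper time: τ₀ = Δt/γ = 450/2.65 = 170 days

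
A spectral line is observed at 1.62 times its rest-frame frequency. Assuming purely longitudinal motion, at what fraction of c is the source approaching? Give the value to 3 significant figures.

f_obs/f_src = √((1+β)/(1−β)) = 1.62  ⇒  (1+β)/(1−β) = 2.6244
β = |1 − D²|/(1 + D²) = |1 − 2.6244|/(1 + 2.6244) = 0.448

β ≈ 0.448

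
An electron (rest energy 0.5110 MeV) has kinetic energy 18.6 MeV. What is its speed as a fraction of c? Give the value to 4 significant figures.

β ≈ 0.9996

γ = 1 + K/(m₀c²) = 1 + 18.6/0.5110 = 37.3992
β = √(1 − 1/γ²) = 0.9996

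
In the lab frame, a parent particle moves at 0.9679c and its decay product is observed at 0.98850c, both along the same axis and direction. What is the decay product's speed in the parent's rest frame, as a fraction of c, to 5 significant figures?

Inverse velocity addition: u' = (u − v)/(1 − uv/c²)
= (0.98850 − 0.9679)/(1 − 0.98850×0.9679) = 0.020600/0.04323085 = 0.47651

u' ≈ 0.47651c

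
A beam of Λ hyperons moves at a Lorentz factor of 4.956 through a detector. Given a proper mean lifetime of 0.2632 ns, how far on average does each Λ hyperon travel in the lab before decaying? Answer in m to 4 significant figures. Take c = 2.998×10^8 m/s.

β = √(1 − 1/γ²) = √(1 − 1/4.956²) = 0.979432
Dilated lifetime: Δt = γτ₀ = 4.956 × 0.2632 ns = 1.30442 ns
d = vΔt = 0.979432c × 1.30442 ns = 2.93634×10^8 m/s × 1.30442×10^-9 s = 0.3830 m

d ≈ 0.3830 m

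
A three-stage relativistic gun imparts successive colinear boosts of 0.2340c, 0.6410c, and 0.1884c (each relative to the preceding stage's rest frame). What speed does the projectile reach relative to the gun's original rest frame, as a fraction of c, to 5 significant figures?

Compose boost 2: (0.6410 + 0.2340)/(1 + 0.6410×0.2340) = 0.87500/1.149994 = 0.7608735
Compose boost 3: (0.1884 + 0.7608735)/(1 + 0.1884×0.7608735) = 0.9492735/1.143349 = 0.83026

u ≈ 0.83026c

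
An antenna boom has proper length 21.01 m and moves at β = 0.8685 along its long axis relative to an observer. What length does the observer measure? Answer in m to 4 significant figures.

γ = 1/√(1 − 0.8685²) = 2.01739
Length contraction: L = L₀/γ = 21.01/2.01739 = 10.41 m

L ≈ 10.41 m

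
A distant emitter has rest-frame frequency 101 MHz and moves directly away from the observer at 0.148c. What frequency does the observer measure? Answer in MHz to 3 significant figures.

f_obs ≈ 87.0 MHz

Relativistic Doppler: f_obs = f_src √((1−β)/(1+β))
= 101 × √(0.85200/1.1480) = 101 × 0.86149 = 87.0 MHz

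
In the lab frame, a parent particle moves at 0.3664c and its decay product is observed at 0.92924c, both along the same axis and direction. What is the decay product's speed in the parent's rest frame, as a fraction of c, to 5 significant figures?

Inverse velocity addition: u' = (u − v)/(1 − uv/c²)
= (0.92924 − 0.3664)/(1 − 0.92924×0.3664) = 0.56284/0.6595265 = 0.85340

u' ≈ 0.85340c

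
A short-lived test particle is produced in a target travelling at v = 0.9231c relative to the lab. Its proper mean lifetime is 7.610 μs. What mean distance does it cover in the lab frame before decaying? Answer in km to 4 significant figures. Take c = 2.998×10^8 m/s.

γ = 1/√(1 − 0.9231²) = 2.60037
Dilated lifetime: Δt = γτ₀ = 2.60037 × 7.610 μs = 19.7888 μs
d = vΔt = 0.9231c × 19.7888 μs = 2.76745×10^8 m/s × 1.97888×10^-5 s = 5.476 km

d ≈ 5.476 km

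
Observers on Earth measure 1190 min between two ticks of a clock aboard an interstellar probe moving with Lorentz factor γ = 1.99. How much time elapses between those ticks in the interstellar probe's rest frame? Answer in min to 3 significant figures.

γ = 1.99 (given)
Proper time: τ₀ = Δt/γ = 1190/1.99 = 598 min

τ₀ ≈ 598 min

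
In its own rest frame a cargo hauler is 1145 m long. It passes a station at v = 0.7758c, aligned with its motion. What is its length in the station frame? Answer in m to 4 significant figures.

L ≈ 722.5 m

γ = 1/√(1 − 0.7758²) = 1.58484
Length contraction: L = L₀/γ = 1145/1.58484 = 722.5 m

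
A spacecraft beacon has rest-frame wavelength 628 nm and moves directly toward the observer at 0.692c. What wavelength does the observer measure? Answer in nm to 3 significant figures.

λ_obs ≈ 268 nm

Relativistic Doppler: λ_obs = λ_src √((1−β)/(1+β))
= 628 × √(0.30800/1.6920) = 628 × 0.42665 = 268 nm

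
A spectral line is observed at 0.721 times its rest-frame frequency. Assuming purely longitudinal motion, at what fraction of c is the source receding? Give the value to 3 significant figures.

f_obs/f_src = √((1−β)/(1+β)) = 0.721  ⇒  (1−β)/(1+β) = 0.51984
β = |1 − D²|/(1 + D²) = |1 − 0.51984|/(1 + 0.51984) = 0.316

β ≈ 0.316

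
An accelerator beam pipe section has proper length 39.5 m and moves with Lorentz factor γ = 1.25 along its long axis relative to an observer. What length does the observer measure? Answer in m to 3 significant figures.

L ≈ 31.6 m

γ = 1.25 (given)
Length contraction: L = L₀/γ = 39.5/1.25 = 31.6 m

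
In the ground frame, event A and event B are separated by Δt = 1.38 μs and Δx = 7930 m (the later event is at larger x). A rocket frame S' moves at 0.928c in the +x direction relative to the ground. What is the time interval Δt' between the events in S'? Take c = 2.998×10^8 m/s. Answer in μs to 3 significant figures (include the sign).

Δt' ≈ -62.2 μs

γ = 1/√(1 − 0.928²) = 2.6840
Δt' = γ(Δt − vΔx/c²) = 2.6840 × (1.38 μs − 0.928×7930 m / (2.998×10^8 m/s))
= 2.6840 × (-23.166 μs) = -62.2 μs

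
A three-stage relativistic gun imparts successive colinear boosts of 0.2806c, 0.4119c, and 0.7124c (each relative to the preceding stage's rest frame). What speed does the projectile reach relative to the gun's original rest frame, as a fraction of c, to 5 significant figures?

u ≈ 0.92437c

Compose boost 2: (0.4119 + 0.2806)/(1 + 0.4119×0.2806) = 0.69250/1.115579 = 0.6207538
Compose boost 3: (0.7124 + 0.6207538)/(1 + 0.7124×0.6207538) = 1.333154/1.442225 = 0.92437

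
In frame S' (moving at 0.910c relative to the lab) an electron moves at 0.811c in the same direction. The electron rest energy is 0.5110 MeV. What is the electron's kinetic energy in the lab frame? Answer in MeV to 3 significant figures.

K ≈ 3.15 MeV

u_lab = (0.811 + 0.910)/(1 + 0.811×0.910) = 0.990213
γ = 1/√(1 − 0.990213²) = 7.1651
K = (γ − 1)m₀c² = (7.1651 − 1) × 0.5110 = 6.1651 × 0.5110 = 3.15 MeV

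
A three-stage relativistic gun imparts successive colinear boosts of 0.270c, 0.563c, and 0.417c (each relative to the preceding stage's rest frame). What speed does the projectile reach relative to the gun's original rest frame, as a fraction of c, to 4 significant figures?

u ≈ 0.8760c

Compose boost 2: (0.563 + 0.270)/(1 + 0.563×0.270) = 0.8330/1.15201 = 0.723084
Compose boost 3: (0.417 + 0.723084)/(1 + 0.417×0.723084) = 1.14008/1.30153 = 0.8760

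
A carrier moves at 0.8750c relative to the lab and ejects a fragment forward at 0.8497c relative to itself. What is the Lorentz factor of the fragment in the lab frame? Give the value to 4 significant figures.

u_lab = (0.8497 + 0.8750)/(1 + 0.8497×0.8750) = 1.7247/1.743488 = 0.9892242
γ = 1/√(1 − 0.9892242²) = 6.830

γ ≈ 6.830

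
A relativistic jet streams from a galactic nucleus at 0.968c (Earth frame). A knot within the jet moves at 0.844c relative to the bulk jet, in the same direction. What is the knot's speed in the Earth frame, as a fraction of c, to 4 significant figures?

u ≈ 0.9973c

Relativistic velocity addition: u = (u' + v)/(1 + u'v/c²)
= (0.844 + 0.968)/(1 + 0.844×0.968) = 1.812/1.81699 = 0.9973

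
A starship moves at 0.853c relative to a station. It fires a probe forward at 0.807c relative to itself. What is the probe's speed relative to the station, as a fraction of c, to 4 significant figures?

u ≈ 0.9832c

Relativistic velocity addition: u = (u' + v)/(1 + u'v/c²)
= (0.807 + 0.853)/(1 + 0.807×0.853) = 1.660/1.68837 = 0.9832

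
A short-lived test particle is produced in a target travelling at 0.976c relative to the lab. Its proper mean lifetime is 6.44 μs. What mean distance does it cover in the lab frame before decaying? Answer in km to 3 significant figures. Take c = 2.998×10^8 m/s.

γ = 1/√(1 − 0.976²) = 4.5920
Dilated lifetime: Δt = γτ₀ = 4.5920 × 6.44 μs = 29.572 μs
d = vΔt = 0.976c × 29.572 μs = 2.9260×10^8 m/s × 2.9572×10^-5 s = 8.65 km

d ≈ 8.65 km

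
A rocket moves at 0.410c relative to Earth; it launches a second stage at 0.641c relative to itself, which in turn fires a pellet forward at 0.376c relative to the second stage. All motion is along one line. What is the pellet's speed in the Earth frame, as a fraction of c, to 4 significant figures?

u ≈ 0.9203c

Compose boost 2: (0.641 + 0.410)/(1 + 0.641×0.410) = 1.051/1.26281 = 0.832271
Compose boost 3: (0.376 + 0.832271)/(1 + 0.376×0.832271) = 1.20827/1.31293 = 0.9203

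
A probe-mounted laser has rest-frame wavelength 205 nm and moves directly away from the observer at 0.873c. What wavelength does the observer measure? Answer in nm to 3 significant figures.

Relativistic Doppler: λ_obs = λ_src √((1+β)/(1−β))
= 205 × √(1.8730/0.12700) = 205 × 3.8403 = 787 nm

λ_obs ≈ 787 nm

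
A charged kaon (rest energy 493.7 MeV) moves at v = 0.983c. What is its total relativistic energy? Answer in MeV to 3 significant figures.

γ = 1/√(1 − 0.983²) = 5.4465
E = γm₀c² = 5.4465 × 493.7 MeV = 2690 MeV

E ≈ 2690 MeV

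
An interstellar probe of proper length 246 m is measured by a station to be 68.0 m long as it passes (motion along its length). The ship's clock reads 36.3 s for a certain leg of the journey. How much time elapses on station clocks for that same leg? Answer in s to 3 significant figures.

Δt ≈ 131 s

Length contraction ⇒ γ = L₀/L = 246/68.0 = 3.6176
Time dilation: Δt = γτ₀ = 3.6176 × 36.3 s = 131 s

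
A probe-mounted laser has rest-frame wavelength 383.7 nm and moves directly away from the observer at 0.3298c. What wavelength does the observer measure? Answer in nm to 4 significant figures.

Relativistic Doppler: λ_obs = λ_src √((1+β)/(1−β))
= 383.7 × √(1.32980/0.670200) = 383.7 × 1.40861 = 540.5 nm

λ_obs ≈ 540.5 nm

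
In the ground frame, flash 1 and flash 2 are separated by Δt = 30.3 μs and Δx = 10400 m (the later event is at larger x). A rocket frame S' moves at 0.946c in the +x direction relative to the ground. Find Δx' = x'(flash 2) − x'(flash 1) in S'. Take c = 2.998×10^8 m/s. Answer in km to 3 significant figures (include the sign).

Δx' ≈ 5.57 km

γ = 1/√(1 − 0.946²) = 3.0848
Δx' = γ(Δx − vΔt) = 3.0848 × (10400 m − 0.946×(2.998×10^8 m/s)×30.3×10^-6 s)
= 3.0848 × (1806.6 m) = 5.57 km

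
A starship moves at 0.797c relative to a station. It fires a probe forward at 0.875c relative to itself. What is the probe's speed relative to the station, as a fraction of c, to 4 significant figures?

u ≈ 0.9851c

Relativistic velocity addition: u = (u' + v)/(1 + u'v/c²)
= (0.875 + 0.797)/(1 + 0.875×0.797) = 1.672/1.69738 = 0.9851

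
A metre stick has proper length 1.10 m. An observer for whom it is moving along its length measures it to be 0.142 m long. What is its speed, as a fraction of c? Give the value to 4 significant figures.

β ≈ 0.9916

γ = L₀/L = 1.10/0.142 = 7.74648
β = √(1 − 1/γ²) = 0.9916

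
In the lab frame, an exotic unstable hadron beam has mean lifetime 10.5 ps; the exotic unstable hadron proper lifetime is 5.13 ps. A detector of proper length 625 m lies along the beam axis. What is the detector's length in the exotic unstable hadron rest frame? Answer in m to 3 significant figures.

Time dilation ⇒ γ = Δt/τ₀ = 10.5/5.13 = 2.0468
Length contraction: L = L₀/γ = 625/2.0468 = 305 m

L ≈ 305 m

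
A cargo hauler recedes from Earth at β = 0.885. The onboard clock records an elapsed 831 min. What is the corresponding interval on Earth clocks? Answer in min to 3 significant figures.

γ = 1/√(1 − 0.885²) = 2.1478
Time dilation: Δt = γτ₀ = 2.1478 × 831 min = 1780 min

Δt ≈ 1780 min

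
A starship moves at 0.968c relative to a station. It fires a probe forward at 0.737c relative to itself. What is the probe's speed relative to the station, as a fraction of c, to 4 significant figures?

Relativistic velocity addition: u = (u' + v)/(1 + u'v/c²)
= (0.737 + 0.968)/(1 + 0.737×0.968) = 1.705/1.71342 = 0.9951

u ≈ 0.9951c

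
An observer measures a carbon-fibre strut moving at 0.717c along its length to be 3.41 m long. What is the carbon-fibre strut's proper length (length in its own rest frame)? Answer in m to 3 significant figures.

L₀ ≈ 4.89 m

γ = 1/√(1 − 0.717²) = 1.4346
L₀ = γL = 1.4346 × 3.41 = 4.89 m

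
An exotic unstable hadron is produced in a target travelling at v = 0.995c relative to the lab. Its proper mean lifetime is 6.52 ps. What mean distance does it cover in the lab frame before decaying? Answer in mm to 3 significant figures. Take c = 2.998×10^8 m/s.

γ = 1/√(1 − 0.995²) = 10.013
Dilated lifetime: Δt = γτ₀ = 10.013 × 6.52 ps = 65.282 ps
d = vΔt = 0.995c × 65.282 ps = 2.9830×10^8 m/s × 6.5282×10^-11 s = 19.5 mm

d ≈ 19.5 mm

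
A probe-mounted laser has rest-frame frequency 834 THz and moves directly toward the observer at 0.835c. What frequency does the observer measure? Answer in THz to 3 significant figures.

Relativistic Doppler: f_obs = f_src √((1+β)/(1−β))
= 834 × √(1.8350/0.16500) = 834 × 3.3348 = 2780 THz

f_obs ≈ 2780 THz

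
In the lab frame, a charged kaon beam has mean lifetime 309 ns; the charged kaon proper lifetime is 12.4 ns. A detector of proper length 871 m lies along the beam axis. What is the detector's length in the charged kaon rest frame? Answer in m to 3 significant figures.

Time dilation ⇒ γ = Δt/τ₀ = 309/12.4 = 24.919
Length contraction: L = L₀/γ = 871/24.919 = 35.0 m

L ≈ 35.0 m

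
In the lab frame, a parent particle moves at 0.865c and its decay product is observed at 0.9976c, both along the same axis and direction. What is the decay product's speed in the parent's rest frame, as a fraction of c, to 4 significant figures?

Inverse velocity addition: u' = (u − v)/(1 − uv/c²)
= (0.9976 − 0.865)/(1 − 0.9976×0.865) = 0.1326/0.137076 = 0.9673

u' ≈ 0.9673c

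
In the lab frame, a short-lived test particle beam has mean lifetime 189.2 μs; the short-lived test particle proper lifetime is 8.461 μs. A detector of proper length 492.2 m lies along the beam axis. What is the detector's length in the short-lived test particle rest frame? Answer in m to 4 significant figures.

Time dilation ⇒ γ = Δt/τ₀ = 189.2/8.461 = 22.3614
Length contraction: L = L₀/γ = 492.2/22.3614 = 22.01 m

L ≈ 22.01 m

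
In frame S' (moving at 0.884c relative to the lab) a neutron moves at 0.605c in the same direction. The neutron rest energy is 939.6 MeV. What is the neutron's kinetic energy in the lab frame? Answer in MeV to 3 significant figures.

K ≈ 2930 MeV

u_lab = (0.605 + 0.884)/(1 + 0.605×0.884) = 0.970146
γ = 1/√(1 − 0.970146²) = 4.1234
K = (γ − 1)m₀c² = (4.1234 − 1) × 939.6 = 3.1234 × 939.6 = 2930 MeV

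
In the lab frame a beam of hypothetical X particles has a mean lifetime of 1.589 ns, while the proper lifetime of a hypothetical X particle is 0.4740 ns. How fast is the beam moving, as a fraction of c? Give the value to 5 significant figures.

γ = Δt/τ₀ = 1.589/0.4740 = 3.352321
β = √(1 − 1/γ²) = √(1 − 1/3.352321²) = 0.95447

β ≈ 0.95447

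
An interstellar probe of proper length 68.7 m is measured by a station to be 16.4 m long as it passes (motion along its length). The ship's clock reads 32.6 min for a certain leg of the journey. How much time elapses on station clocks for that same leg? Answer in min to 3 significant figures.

Length contraction ⇒ γ = L₀/L = 68.7/16.4 = 4.1890
Time dilation: Δt = γτ₀ = 4.1890 × 32.6 min = 137 min

Δt ≈ 137 min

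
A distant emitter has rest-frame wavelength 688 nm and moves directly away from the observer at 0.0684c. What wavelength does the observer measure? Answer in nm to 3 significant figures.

Relativistic Doppler: λ_obs = λ_src √((1+β)/(1−β))
= 688 × √(1.0684/0.93160) = 688 × 1.0709 = 737 nm

λ_obs ≈ 737 nm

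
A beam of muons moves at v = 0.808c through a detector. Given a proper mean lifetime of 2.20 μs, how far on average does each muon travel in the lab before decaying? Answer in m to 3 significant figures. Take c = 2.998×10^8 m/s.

γ = 1/√(1 − 0.808²) = 1.6973
Dilated lifetime: Δt = γτ₀ = 1.6973 × 2.20 μs = 3.7340 μs
d = vΔt = 0.808c × 3.7340 μs = 2.4224×10^8 m/s × 3.7340×10^-6 s = 905 m

d ≈ 905 m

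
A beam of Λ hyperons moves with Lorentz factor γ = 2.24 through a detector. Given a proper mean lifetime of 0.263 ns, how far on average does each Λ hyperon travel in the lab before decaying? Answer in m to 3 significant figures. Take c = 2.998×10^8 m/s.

d ≈ 0.158 m

β = √(1 − 1/γ²) = √(1 − 1/2.24²) = 0.89482
Dilated lifetime: Δt = γτ₀ = 2.24 × 0.263 ns = 0.58912 ns
d = vΔt = 0.89482c × 0.58912 ns = 2.6827×10^8 m/s × 5.8912×10^-10 s = 0.158 m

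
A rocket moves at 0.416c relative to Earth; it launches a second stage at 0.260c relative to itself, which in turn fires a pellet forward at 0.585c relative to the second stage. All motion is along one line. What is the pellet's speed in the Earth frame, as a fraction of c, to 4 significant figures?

u ≈ 0.8807c

Compose boost 2: (0.260 + 0.416)/(1 + 0.260×0.416) = 0.6760/1.10816 = 0.610020
Compose boost 3: (0.585 + 0.610020)/(1 + 0.585×0.610020) = 1.19502/1.35686 = 0.8807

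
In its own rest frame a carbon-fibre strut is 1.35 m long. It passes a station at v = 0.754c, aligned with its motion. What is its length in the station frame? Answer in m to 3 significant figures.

γ = 1/√(1 − 0.754²) = 1.5224
Length contraction: L = L₀/γ = 1.35/1.5224 = 0.887 m

L ≈ 0.887 m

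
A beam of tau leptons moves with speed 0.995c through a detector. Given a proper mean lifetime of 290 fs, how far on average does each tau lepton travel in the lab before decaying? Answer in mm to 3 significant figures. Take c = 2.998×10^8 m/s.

d ≈ 0.866 mm

γ = 1/√(1 − 0.995²) = 10.013
Dilated lifetime: Δt = γτ₀ = 10.013 × 290 fs = 2903.6 fs
d = vΔt = 0.995c × 2903.6 fs = 2.9830×10^8 m/s × 2.9036×10^-12 s = 0.866 mm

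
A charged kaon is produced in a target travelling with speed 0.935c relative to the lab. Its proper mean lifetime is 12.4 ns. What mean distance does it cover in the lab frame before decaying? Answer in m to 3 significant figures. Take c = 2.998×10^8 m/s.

d ≈ 9.80 m

γ = 1/√(1 − 0.935²) = 2.8197
Dilated lifetime: Δt = γτ₀ = 2.8197 × 12.4 ns = 34.964 ns
d = vΔt = 0.935c × 34.964 ns = 2.8031×10^8 m/s × 3.4964×10^-8 s = 9.80 m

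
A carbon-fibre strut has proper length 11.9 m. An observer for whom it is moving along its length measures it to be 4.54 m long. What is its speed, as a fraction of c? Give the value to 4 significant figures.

γ = L₀/L = 11.9/4.54 = 2.62115
β = √(1 − 1/γ²) = 0.9244

β ≈ 0.9244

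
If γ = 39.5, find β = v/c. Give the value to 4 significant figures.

β = √(1 − 1/γ²) = √(1 − 1/39.5²) = √(0.999359) = 0.9997

β ≈ 0.9997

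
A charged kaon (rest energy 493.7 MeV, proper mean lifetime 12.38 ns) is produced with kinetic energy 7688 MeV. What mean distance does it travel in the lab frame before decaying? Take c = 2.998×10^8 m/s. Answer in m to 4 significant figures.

d ≈ 61.40 m

γ = 1 + K/(m₀c²) = 1 + 7688/493.7 = 16.5722
β = √(1 − 1/γ²) = 0.998178
Dilated lifetime: γτ₀ = 16.5722 × 12.38 ns = 205.164 ns
d = βc·γτ₀ = 0.998178 × (2.998×10^8 m/s) × 2.05164×10^-7 s = 61.40 m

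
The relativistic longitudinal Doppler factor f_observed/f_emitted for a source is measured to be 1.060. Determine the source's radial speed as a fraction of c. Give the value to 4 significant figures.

f_obs/f_src = √((1+β)/(1−β)) = 1.060  ⇒  (1+β)/(1−β) = 1.12360
β = |1 − D²|/(1 + D²) = |1 − 1.12360|/(1 + 1.12360) = 0.05820

β ≈ 0.05820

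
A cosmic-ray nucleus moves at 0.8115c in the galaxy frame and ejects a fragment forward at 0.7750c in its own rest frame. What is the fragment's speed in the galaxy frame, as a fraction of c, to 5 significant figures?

Compose boost 2: (0.7750 + 0.8115)/(1 + 0.7750×0.8115) = 1.5865/1.628912 = 0.97396

u ≈ 0.97396c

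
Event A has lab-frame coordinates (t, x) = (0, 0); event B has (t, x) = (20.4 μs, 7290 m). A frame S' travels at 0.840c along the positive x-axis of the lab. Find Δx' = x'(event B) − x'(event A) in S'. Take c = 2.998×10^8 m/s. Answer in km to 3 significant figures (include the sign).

Δx' ≈ 3.97 km

γ = 1/√(1 − 0.840²) = 1.8430
Δx' = γ(Δx − vΔt) = 1.8430 × (7290 m − 0.840×(2.998×10^8 m/s)×20.4×10^-6 s)
= 1.8430 × (2152.6 m) = 3.97 km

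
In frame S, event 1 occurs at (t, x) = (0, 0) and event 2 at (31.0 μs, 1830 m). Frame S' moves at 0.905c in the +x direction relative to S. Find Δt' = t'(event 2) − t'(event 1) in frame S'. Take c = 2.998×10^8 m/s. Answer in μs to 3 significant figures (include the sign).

γ = 1/√(1 − 0.905²) = 2.3507
Δt' = γ(Δt − vΔx/c²) = 2.3507 × (31.0 μs − 0.905×1830 m / (2.998×10^8 m/s))
= 2.3507 × (25.476 μs) = 59.9 μs

Δt' ≈ 59.9 μs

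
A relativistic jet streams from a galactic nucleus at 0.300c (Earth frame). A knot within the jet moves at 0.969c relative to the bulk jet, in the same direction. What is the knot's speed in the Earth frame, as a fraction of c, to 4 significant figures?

Relativistic velocity addition: u = (u' + v)/(1 + u'v/c²)
= (0.969 + 0.300)/(1 + 0.969×0.300) = 1.269/1.29070 = 0.9832

u ≈ 0.9832c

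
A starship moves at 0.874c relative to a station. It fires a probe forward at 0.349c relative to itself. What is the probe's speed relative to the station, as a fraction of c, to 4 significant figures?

Relativistic velocity addition: u = (u' + v)/(1 + u'v/c²)
= (0.349 + 0.874)/(1 + 0.349×0.874) = 1.223/1.30503 = 0.9371

u ≈ 0.9371c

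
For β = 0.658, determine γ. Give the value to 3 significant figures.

γ = 1/√(1 − β²) = 1/√(1 − 0.658²) = 1/√(0.56704) = 1.33

γ ≈ 1.33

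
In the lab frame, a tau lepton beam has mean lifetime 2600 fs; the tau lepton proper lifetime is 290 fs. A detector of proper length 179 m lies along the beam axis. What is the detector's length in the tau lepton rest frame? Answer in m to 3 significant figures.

L ≈ 20.0 m

Time dilation ⇒ γ = Δt/τ₀ = 2600/290 = 8.9655
Length contraction: L = L₀/γ = 179/8.9655 = 20.0 m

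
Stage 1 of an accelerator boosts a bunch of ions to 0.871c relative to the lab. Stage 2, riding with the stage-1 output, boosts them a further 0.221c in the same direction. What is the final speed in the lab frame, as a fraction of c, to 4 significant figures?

Compose boost 2: (0.221 + 0.871)/(1 + 0.221×0.871) = 1.092/1.19249 = 0.9157

u ≈ 0.9157c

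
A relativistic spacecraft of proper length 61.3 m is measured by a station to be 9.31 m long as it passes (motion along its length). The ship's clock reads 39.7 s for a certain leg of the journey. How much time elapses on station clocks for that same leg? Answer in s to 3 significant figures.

Δt ≈ 261 s

Length contraction ⇒ γ = L₀/L = 61.3/9.31 = 6.5843
Time dilation: Δt = γτ₀ = 6.5843 × 39.7 s = 261 s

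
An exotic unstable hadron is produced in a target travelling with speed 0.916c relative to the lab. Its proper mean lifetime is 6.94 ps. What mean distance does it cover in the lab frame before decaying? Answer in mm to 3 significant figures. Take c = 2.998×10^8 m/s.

γ = 1/√(1 − 0.916²) = 2.4927
Dilated lifetime: Δt = γτ₀ = 2.4927 × 6.94 ps = 17.299 ps
d = vΔt = 0.916c × 17.299 ps = 2.7462×10^8 m/s × 1.7299×10^-11 s = 4.75 mm

d ≈ 4.75 mm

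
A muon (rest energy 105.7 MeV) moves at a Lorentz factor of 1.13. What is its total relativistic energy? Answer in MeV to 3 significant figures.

E ≈ 119 MeV

γ = 1.13 (given)
E = γm₀c² = 1.13 × 105.7 MeV = 119 MeV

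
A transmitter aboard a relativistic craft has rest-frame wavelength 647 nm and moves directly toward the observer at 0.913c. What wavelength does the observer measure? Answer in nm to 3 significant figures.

Relativistic Doppler: λ_obs = λ_src √((1−β)/(1+β))
= 647 × √(0.087000/1.9130) = 647 × 0.21326 = 138 nm

λ_obs ≈ 138 nm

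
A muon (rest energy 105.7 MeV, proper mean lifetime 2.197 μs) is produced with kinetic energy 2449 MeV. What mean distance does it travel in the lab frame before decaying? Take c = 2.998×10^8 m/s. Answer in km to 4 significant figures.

d ≈ 15.91 km

γ = 1 + K/(m₀c²) = 1 + 2449/105.7 = 24.1693
β = √(1 − 1/γ²) = 0.999144
Dilated lifetime: γτ₀ = 24.1693 × 2.197 μs = 53.1001 μs
d = βc·γτ₀ = 0.999144 × (2.998×10^8 m/s) × 5.31001×10^-5 s = 15.91 km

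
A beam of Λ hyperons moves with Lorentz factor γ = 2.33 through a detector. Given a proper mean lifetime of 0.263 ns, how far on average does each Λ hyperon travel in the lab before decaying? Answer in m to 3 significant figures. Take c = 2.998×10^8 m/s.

d ≈ 0.166 m

β = √(1 − 1/γ²) = √(1 − 1/2.33²) = 0.90322
Dilated lifetime: Δt = γτ₀ = 2.33 × 0.263 ns = 0.61279 ns
d = vΔt = 0.90322c × 0.61279 ns = 2.7078×10^8 m/s × 6.1279×10^-10 s = 0.166 m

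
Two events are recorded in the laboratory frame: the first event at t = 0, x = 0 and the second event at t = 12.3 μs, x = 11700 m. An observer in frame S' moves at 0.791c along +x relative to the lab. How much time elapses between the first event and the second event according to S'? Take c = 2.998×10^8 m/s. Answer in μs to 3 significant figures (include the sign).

Δt' ≈ -30.4 μs

γ = 1/√(1 − 0.791²) = 1.6345
Δt' = γ(Δt − vΔx/c²) = 1.6345 × (12.3 μs − 0.791×11700 m / (2.998×10^8 m/s))
= 1.6345 × (-18.570 μs) = -30.4 μs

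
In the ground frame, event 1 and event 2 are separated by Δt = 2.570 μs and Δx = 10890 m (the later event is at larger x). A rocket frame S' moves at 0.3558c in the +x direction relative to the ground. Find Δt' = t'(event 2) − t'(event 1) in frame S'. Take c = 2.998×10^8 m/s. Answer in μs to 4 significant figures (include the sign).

γ = 1/√(1 − 0.3558²) = 1.07002
Δt' = γ(Δt − vΔx/c²) = 1.07002 × (2.570 μs − 0.3558×10890 m / (2.998×10^8 m/s))
= 1.07002 × (-10.3542 μs) = -11.08 μs

Δt' ≈ -11.08 μs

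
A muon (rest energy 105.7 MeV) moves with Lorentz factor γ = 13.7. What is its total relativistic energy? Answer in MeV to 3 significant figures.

γ = 13.7 (given)
E = γm₀c² = 13.7 × 105.7 MeV = 1450 MeV

E ≈ 1450 MeV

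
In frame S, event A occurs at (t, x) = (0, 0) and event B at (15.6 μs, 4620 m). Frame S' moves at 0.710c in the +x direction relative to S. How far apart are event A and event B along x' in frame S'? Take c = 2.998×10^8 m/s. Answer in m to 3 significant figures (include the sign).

γ = 1/√(1 − 0.710²) = 1.4200
Δx' = γ(Δx − vΔt) = 1.4200 × (4620 m − 0.710×(2.998×10^8 m/s)×15.6×10^-6 s)
= 1.4200 × (1299.4 m) = 1850 m

Δx' ≈ 1850 m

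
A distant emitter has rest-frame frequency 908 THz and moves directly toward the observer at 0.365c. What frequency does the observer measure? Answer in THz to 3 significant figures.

f_obs ≈ 1330 THz

Relativistic Doppler: f_obs = f_src √((1+β)/(1−β))
= 908 × √(1.3650/0.63500) = 908 × 1.4662 = 1330 THz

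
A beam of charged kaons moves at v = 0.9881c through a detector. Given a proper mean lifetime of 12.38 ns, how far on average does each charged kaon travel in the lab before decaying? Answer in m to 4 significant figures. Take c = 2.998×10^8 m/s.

γ = 1/√(1 − 0.9881²) = 6.50141
Dilated lifetime: Δt = γτ₀ = 6.50141 × 12.38 ns = 80.4874 ns
d = vΔt = 0.9881c × 80.4874 ns = 2.96232×10^8 m/s × 8.04874×10^-8 s = 23.84 m

d ≈ 23.84 m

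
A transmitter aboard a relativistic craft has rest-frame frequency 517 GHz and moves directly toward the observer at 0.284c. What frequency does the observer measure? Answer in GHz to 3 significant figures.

Relativistic Doppler: f_obs = f_src √((1+β)/(1−β))
= 517 × √(1.2840/0.71600) = 517 × 1.3391 = 692 GHz

f_obs ≈ 692 GHz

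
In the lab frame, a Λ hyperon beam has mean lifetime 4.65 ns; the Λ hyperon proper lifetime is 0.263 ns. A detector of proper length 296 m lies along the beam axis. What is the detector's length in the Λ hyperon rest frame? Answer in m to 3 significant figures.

Time dilation ⇒ γ = Δt/τ₀ = 4.65/0.263 = 17.681
Length contraction: L = L₀/γ = 296/17.681 = 16.7 m

L ≈ 16.7 m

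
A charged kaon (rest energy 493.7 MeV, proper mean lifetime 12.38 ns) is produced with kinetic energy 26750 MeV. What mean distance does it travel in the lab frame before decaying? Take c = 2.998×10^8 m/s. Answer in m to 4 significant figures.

d ≈ 204.8 m

γ = 1 + K/(m₀c²) = 1 + 26750/493.7 = 55.1827
β = √(1 − 1/γ²) = 0.999836
Dilated lifetime: γτ₀ = 55.1827 × 12.38 ns = 683.162 ns
d = βc·γτ₀ = 0.999836 × (2.998×10^8 m/s) × 6.83162×10^-7 s = 204.8 m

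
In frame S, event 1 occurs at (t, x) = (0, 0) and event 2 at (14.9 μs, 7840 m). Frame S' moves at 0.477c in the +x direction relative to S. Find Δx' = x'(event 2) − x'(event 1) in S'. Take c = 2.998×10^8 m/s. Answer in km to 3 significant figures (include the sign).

Δx' ≈ 6.50 km

γ = 1/√(1 − 0.477²) = 1.1378
Δx' = γ(Δx − vΔt) = 1.1378 × (7840 m − 0.477×(2.998×10^8 m/s)×14.9×10^-6 s)
= 1.1378 × (5709.2 m) = 6.50 km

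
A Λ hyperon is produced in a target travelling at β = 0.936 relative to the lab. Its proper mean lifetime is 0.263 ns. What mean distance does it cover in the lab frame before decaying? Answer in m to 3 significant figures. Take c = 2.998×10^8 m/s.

d ≈ 0.210 m

γ = 1/√(1 − 0.936²) = 2.8409
Dilated lifetime: Δt = γτ₀ = 2.8409 × 0.263 ns = 0.74716 ns
d = vΔt = 0.936c × 0.74716 ns = 2.8061×10^8 m/s × 7.4716×10^-10 s = 0.210 m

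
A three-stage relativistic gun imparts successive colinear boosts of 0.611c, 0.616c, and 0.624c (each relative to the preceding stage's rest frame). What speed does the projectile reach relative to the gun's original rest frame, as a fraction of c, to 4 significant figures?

Compose boost 2: (0.616 + 0.611)/(1 + 0.616×0.611) = 1.227/1.37638 = 0.891472
Compose boost 3: (0.624 + 0.891472)/(1 + 0.624×0.891472) = 1.51547/1.55628 = 0.9738

u ≈ 0.9738c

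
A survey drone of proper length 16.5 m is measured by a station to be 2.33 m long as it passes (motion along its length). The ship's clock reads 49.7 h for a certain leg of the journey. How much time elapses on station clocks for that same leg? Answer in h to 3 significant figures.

Δt ≈ 352 h

Length contraction ⇒ γ = L₀/L = 16.5/2.33 = 7.0815
Time dilation: Δt = γτ₀ = 7.0815 × 49.7 h = 352 h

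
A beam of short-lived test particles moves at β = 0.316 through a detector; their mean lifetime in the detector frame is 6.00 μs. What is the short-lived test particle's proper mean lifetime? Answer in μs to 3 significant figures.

γ = 1/√(1 − 0.316²) = 1.0540
Proper time: τ₀ = Δt/γ = 6.00/1.0540 = 5.69 μs

τ₀ ≈ 5.69 μs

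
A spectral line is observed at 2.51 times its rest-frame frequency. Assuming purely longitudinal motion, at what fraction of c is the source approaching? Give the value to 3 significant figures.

f_obs/f_src = √((1+β)/(1−β)) = 2.51  ⇒  (1+β)/(1−β) = 6.3001
β = |1 − D²|/(1 + D²) = |1 − 6.3001|/(1 + 6.3001) = 0.726

β ≈ 0.726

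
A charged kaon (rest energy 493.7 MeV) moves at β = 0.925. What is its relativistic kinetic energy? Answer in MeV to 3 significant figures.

γ = 1/√(1 − 0.925²) = 2.6318
K = (γ − 1)m₀c² = (2.6318 − 1) × 493.7 MeV = 1.6318 × 493.7 MeV = 806 MeV

K ≈ 806 MeV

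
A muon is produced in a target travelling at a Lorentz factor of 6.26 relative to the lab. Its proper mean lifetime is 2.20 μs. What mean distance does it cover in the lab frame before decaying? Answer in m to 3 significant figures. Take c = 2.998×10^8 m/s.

β = √(1 − 1/γ²) = √(1 − 1/6.26²) = 0.98716
Dilated lifetime: Δt = γτ₀ = 6.26 × 2.20 μs = 13.772 μs
d = vΔt = 0.98716c × 13.772 μs = 2.9595×10^8 m/s × 1.3772×10^-5 s = 4080 m

d ≈ 4080 m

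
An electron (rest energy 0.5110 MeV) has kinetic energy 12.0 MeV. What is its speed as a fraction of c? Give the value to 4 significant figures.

γ = 1 + K/(m₀c²) = 1 + 12.0/0.5110 = 24.4834
β = √(1 − 1/γ²) = 0.9992

β ≈ 0.9992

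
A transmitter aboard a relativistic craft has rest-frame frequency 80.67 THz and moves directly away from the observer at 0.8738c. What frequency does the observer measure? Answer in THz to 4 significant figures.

Relativistic Doppler: f_obs = f_src √((1−β)/(1+β))
= 80.67 × √(0.126200/1.87380) = 80.67 × 0.259518 = 20.94 THz

f_obs ≈ 20.94 THz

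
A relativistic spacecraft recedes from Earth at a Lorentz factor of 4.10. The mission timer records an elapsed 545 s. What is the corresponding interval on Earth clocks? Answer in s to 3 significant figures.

γ = 4.10 (given)
Time dilation: Δt = γτ₀ = 4.10 × 545 s = 2230 s

Δt ≈ 2230 s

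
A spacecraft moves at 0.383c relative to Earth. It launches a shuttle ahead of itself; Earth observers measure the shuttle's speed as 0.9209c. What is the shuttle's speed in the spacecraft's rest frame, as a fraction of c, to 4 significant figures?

u' ≈ 0.8310c

Inverse velocity addition: u' = (u − v)/(1 − uv/c²)
= (0.9209 − 0.383)/(1 − 0.9209×0.383) = 0.5379/0.647295 = 0.8310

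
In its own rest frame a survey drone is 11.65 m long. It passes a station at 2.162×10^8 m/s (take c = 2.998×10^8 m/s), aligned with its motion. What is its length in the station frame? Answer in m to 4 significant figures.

β = v/c = 2.162×10^8 / 2.998×10^8 = 0.721147
γ = 1/√(1 − 0.721147²) = 1.44346
Length contraction: L = L₀/γ = 11.65/1.44346 = 8.071 m

L ≈ 8.071 m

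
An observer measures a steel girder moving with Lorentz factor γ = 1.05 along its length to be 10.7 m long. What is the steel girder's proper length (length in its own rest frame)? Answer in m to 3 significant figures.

L₀ ≈ 11.2 m

γ = 1.05 (given)
L₀ = γL = 1.05 × 10.7 = 11.2 m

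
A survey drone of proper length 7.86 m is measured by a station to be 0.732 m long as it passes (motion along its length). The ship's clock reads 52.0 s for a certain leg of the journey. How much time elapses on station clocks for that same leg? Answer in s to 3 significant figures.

Length contraction ⇒ γ = L₀/L = 7.86/0.732 = 10.738
Time dilation: Δt = γτ₀ = 10.738 × 52.0 s = 558 s

Δt ≈ 558 s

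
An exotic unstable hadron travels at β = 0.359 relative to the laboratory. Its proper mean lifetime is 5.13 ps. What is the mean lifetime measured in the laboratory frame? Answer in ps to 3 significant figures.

γ = 1/√(1 − 0.359²) = 1.0714
Time dilation: Δt = γτ₀ = 1.0714 × 5.13 ps = 5.50 ps

Δt ≈ 5.50 ps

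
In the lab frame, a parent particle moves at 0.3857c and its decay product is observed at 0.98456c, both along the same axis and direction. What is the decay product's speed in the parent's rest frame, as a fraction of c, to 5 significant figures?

u' ≈ 0.96551c

Inverse velocity addition: u' = (u − v)/(1 − uv/c²)
= (0.98456 − 0.3857)/(1 − 0.98456×0.3857) = 0.59886/0.6202552 = 0.96551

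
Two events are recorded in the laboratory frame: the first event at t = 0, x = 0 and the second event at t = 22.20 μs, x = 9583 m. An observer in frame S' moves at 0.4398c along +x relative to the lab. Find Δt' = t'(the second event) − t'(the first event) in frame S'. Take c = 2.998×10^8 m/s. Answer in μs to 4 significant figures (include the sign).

Δt' ≈ 9.066 μs

γ = 1/√(1 − 0.4398²) = 1.11347
Δt' = γ(Δt − vΔx/c²) = 1.11347 × (22.20 μs − 0.4398×9583 m / (2.998×10^8 m/s))
= 1.11347 × (8.14195 μs) = 9.066 μs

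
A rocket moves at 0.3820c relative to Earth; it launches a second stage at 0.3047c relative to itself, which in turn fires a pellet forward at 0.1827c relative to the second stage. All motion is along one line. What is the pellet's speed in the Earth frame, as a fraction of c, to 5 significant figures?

Compose boost 2: (0.3047 + 0.3820)/(1 + 0.3047×0.3820) = 0.68670/1.116395 = 0.6151046
Compose boost 3: (0.1827 + 0.6151046)/(1 + 0.1827×0.6151046) = 0.7978046/1.112380 = 0.71721

u ≈ 0.71721c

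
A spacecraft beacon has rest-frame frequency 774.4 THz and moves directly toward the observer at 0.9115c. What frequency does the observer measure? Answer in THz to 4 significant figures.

Relativistic Doppler: f_obs = f_src √((1+β)/(1−β))
= 774.4 × √(1.91150/0.0885000) = 774.4 × 4.64746 = 3599 THz

f_obs ≈ 3599 THz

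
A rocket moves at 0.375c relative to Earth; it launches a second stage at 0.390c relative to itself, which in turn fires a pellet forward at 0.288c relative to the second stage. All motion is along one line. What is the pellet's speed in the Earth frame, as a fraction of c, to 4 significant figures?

u ≈ 0.8014c

Compose boost 2: (0.390 + 0.375)/(1 + 0.390×0.375) = 0.7650/1.14625 = 0.667394
Compose boost 3: (0.288 + 0.667394)/(1 + 0.288×0.667394) = 0.955394/1.19221 = 0.8014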